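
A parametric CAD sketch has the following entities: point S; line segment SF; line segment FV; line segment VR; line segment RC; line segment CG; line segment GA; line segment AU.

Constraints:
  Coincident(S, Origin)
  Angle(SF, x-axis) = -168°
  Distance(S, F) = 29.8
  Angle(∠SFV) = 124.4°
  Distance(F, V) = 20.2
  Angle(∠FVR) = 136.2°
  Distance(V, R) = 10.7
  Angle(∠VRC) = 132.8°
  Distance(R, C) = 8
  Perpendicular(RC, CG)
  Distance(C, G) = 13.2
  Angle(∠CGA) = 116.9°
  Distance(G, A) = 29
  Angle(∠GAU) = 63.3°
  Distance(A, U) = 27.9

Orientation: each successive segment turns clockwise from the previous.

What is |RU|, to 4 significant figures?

18.03

∠CGA = 116.9° gives GA at -107.7° from the x-axis; with |GA| = 29.0, A = (-38.06, -12.78). ∠GAU = 63.3° gives AU at 135.6° from the x-axis; with |AU| = 27.9, U = (-58.00, 6.745). Then |RU| = |U − R| = 18.03.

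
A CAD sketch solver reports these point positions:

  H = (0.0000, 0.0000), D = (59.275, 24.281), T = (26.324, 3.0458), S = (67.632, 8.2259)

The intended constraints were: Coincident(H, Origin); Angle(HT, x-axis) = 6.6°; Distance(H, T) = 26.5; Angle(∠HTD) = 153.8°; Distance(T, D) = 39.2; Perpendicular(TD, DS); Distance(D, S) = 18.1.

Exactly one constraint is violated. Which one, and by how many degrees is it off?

Perpendicular(TD, DS) — off by 5.30°.

H = (0.00, 0.00) ✓; HT at 6.600° ✓; |HT| = 26.50 ✓; ∠HTD = 153.8° ✓; |TD| = 39.20 ✓; ∠(TD, DS) = 95.30° ✗; |DS| = 18.10 ✓.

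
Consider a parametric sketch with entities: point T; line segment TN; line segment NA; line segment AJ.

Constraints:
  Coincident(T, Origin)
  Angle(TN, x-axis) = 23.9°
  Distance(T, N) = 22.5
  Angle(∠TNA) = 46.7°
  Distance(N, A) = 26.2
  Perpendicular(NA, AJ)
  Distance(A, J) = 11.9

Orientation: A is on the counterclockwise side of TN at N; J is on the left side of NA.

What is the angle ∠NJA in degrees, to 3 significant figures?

65.6°

∠TNA = 46.7°, so NA runs at 23.9° + (180° − 46.7°) = 157° from the x-axis; with |NA| = 26.2, A = N + 26.2·(cos 157°, sin 157°) = (-3.58, 19.3). NA ⟂ AJ; with |AJ| = 11.9 on the left of NA, J = A + 11.9·(-0.388, -0.922) = (-8.19, 8.30). Then cos ∠NJA = JN·JA / (|JN||JA|), giving 65.6°.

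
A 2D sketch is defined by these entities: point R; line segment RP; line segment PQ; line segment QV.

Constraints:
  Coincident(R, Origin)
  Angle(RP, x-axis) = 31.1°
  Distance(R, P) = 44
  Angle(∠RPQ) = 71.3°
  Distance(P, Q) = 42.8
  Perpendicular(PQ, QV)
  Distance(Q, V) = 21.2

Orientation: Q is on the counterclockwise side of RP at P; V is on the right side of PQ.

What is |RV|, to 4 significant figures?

69.11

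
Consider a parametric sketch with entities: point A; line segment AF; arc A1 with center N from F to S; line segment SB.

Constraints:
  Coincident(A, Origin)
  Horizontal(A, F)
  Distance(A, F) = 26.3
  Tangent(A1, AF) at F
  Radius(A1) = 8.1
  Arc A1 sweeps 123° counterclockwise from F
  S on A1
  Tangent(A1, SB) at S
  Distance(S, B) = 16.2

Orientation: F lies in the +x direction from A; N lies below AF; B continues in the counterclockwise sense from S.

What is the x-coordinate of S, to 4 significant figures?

19.51

A is at the origin; AF is horizontal with |AF| = 26.3 and F on the +x side, so F = (26.30, 0.000). A1 meets AF tangentially, so NF is at right angles to AF, so N = F + (0, -8.1) = (26.30, -8.100). On A1, F sits at bearing 90° from N; a 123° counterclockwise sweep puts S at bearing 213°, so S = N + 8.1·(cos 213°, sin 213°) = (19.51, -12.51). So S.x = 19.51.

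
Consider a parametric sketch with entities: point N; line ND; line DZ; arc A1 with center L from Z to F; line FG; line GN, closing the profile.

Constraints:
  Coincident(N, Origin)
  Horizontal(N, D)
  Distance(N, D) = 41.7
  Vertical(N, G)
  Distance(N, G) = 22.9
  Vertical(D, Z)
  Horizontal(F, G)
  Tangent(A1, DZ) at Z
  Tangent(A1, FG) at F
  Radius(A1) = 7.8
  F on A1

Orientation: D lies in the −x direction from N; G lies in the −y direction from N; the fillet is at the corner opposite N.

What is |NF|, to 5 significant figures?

40.910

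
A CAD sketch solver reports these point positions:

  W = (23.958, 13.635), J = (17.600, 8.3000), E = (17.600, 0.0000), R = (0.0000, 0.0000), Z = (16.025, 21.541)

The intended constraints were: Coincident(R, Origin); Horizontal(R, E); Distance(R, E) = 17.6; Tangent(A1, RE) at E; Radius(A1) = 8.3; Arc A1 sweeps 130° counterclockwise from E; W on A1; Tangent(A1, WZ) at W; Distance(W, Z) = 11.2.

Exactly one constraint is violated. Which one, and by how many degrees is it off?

Tangent(A1, WZ) at W — off by 5.10°.

R = (0.00, 0.00) ✓; R.y = 0.00, E.y = 0.00 ✓; |RE| = 17.60 ✓; ∠(JE, ER) = 90.00° ✓; |JE| = 8.300 ✓; bearing(J→W) − bearing(J→E) = 130.0° ✓; |JW| = 8.300 ✓; ∠(JW, WZ) = 84.90° ✗; |WZ| = 11.20 ✓.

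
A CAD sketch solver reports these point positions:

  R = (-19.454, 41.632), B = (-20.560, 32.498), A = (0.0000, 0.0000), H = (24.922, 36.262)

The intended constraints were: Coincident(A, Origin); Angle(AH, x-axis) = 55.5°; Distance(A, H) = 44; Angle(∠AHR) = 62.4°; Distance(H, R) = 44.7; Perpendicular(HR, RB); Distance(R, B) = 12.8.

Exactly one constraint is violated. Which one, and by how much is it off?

Distance(R, B) = 12.8 — off by 3.60.

A = (0.00, 0.00) ✓; AH at 55.50° ✓; |AH| = 44.00 ✓; ∠AHR = 62.40° ✓; |HR| = 44.70 ✓; ∠(HR, RB) = 90.00° ✓; |RB| = 9.201 ✗.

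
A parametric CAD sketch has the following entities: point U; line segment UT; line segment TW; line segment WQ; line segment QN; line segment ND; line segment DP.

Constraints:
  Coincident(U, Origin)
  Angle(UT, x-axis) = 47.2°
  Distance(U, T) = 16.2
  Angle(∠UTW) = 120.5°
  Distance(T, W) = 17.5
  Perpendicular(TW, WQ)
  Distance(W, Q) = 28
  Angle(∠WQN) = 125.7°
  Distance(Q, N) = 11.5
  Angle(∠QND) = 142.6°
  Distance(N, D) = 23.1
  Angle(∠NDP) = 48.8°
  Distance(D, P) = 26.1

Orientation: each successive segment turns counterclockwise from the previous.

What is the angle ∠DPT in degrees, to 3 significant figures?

126°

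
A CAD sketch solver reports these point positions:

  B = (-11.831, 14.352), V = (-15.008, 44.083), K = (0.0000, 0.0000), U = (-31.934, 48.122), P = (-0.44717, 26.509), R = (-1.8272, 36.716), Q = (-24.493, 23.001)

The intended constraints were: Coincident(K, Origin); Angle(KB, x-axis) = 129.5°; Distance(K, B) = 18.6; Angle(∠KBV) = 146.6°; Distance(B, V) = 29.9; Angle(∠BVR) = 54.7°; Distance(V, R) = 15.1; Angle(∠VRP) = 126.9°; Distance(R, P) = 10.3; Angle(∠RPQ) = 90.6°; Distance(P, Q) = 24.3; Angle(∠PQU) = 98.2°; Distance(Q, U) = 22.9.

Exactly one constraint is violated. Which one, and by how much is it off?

Distance(Q, U) = 22.9 — off by 3.30.

K = (0.00, 0.00) ✓; KB at 129.5° ✓; |KB| = 18.60 ✓; ∠KBV = 146.6° ✓; |BV| = 29.90 ✓; ∠BVR = 54.70° ✓; |VR| = 15.10 ✓; ∠VRP = 126.9° ✓; |RP| = 10.30 ✓; ∠RPQ = 90.60° ✓; |PQ| = 24.30 ✓; ∠PQU = 98.20° ✓; |QU| = 26.20 ✗.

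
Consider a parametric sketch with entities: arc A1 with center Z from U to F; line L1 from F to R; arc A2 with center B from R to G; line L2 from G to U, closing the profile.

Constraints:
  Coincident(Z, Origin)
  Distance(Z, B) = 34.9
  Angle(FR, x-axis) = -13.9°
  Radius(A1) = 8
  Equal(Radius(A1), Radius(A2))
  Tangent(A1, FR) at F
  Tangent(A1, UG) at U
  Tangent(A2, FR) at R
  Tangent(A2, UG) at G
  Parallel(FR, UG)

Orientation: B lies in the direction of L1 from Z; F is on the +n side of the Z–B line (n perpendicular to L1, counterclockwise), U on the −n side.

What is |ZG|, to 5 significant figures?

35.805

The slot axis is L1's direction at -13.9°, so u = (cos -13.9°, sin -13.9°) = (0.97072, -0.24023) and n = (−sin -13.9°, cos -13.9°) = (0.24023, 0.97072). Z is at the origin and B lies 34.9 along u from Z, so B = 34.9·u = (33.878, -8.3840). Tangency of A1 to both parallel lines with radius 8.0 puts F and U at Z ± 8.0·n: F = (1.9218, 7.7657), U = (-1.9218, -7.7657). Equal radii place R and G the same way about B: R = B + 8.0·n = (35.800, -0.61823), G = B − 8.0·n = (31.956, -16.150). Then |ZG| = |G − Z| = 35.805.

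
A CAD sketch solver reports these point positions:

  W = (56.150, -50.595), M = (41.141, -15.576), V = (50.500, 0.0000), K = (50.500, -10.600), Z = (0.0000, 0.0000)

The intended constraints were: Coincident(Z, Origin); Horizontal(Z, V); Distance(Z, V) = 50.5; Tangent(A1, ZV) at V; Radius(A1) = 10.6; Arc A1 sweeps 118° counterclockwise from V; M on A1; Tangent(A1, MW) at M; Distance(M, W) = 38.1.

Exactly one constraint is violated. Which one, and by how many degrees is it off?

Tangent(A1, MW) at M — off by 4.80°.

Z = (0.00, 0.00) ✓; Z.y = 0.00, V.y = 0.00 ✓; |ZV| = 50.50 ✓; ∠(KV, VZ) = 90.00° ✓; |KV| = 10.60 ✓; bearing(K→M) − bearing(K→V) = 118.0° ✓; |KM| = 10.60 ✓; ∠(KM, MW) = 94.80° ✗; |MW| = 38.10 ✓.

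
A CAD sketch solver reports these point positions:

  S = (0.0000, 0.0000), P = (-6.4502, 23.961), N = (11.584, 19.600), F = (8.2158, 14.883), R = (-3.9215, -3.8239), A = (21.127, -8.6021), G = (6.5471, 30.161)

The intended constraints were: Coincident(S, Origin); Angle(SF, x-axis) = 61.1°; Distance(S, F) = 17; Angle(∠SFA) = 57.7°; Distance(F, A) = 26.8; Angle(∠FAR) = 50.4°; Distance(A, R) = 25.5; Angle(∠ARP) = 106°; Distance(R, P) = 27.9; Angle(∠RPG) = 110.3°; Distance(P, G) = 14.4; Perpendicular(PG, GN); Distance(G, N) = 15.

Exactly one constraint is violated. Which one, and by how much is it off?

Distance(G, N) = 15 — off by 3.30.

S = (0.00, 0.00) ✓; SF at 61.10° ✓; |SF| = 17.00 ✓; ∠SFA = 57.70° ✓; |FA| = 26.80 ✓; ∠FAR = 50.40° ✓; |AR| = 25.50 ✓; ∠ARP = 106.0° ✓; |RP| = 27.90 ✓; ∠RPG = 110.3° ✓; |PG| = 14.40 ✓; ∠(PG, GN) = 90.00° ✓; |GN| = 11.70 ✗.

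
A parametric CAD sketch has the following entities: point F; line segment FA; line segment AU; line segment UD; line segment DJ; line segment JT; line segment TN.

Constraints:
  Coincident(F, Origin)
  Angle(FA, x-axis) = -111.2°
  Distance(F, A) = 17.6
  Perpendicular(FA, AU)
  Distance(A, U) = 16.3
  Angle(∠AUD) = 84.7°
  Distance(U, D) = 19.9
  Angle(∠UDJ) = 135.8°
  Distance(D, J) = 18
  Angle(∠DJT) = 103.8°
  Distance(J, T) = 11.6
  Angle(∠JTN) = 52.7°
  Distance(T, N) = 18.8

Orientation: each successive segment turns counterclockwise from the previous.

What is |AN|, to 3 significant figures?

21.4

∠DJT = 103.8° gives JT at -166° from the x-axis; with |JT| = 11.6, T = (-5.48, 9.78). ∠JTN = 52.7° gives TN at -38.2° from the x-axis; with |TN| = 18.8, N = (9.29, -1.85). Then |AN| = |N − A| = 21.4.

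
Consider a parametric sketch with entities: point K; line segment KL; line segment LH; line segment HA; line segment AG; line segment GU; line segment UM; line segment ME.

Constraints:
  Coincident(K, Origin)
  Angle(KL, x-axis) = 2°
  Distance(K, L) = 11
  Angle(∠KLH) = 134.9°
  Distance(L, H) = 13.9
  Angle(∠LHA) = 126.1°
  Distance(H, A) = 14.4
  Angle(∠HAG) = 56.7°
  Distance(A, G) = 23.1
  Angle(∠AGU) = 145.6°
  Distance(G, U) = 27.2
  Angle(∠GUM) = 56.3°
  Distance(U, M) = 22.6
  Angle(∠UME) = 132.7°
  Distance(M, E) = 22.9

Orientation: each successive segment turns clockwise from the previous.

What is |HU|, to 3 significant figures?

37.8

K is at the origin; KL runs at 2.0° with length 11.0, so L = (11.0, 0.384). ∠KLH = 134.9° gives LH at -43.1° from the x-axis; with |LH| = 13.9, H = (21.1, -9.11). ∠LHA = 126.1° gives HA at -97.0° from the x-axis; with |HA| = 14.4, A = (19.4, -23.4). ∠HAG = 56.7° gives AG at 140° from the x-axis; with |AG| = 23.1, G = (1.77, -8.47). ∠AGU = 145.6° gives GU at 105° from the x-axis; with |GU| = 27.2, U = (-5.41, 17.8). Then |HU| = |U − H| = 37.8.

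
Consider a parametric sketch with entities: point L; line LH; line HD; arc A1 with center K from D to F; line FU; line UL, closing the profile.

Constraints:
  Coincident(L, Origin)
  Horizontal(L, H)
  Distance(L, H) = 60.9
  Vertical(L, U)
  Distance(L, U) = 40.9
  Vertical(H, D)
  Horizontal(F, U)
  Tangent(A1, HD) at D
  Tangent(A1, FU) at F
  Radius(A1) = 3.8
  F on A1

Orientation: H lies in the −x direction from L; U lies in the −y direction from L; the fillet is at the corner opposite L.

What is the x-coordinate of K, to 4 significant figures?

-57.10

L is at the origin; L and H share the same y with |LH| = 60.9 and H on the −x side, so H = (-60.90, 0.000). L and U share the same x with |LU| = 40.9 and U on the −y side, so U = (0.000, -40.90). The virtual corner opposite L is at (-60.90, -40.90). A1 meets HD tangentially, so KD is at right angles to HD and tangency of A1 to FU means the radius KF is perpendicular to FU, with radius 3.8, so the center K sits 3.8 in from both sides at K = (-57.10, -37.10). So K.x = -57.10.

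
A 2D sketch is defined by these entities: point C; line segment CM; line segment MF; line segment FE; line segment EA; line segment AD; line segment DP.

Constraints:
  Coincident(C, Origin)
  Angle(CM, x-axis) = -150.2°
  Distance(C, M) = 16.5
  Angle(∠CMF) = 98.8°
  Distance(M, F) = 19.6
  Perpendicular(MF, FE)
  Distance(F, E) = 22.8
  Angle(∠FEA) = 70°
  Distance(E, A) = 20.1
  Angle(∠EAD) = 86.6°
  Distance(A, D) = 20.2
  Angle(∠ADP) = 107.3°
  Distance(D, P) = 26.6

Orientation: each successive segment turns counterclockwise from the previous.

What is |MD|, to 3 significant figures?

9.12

C is at the origin; CM runs at -150.2° with length 16.5, so M = (-14.3, -8.20). ∠CMF = 98.8° gives MF at -69.0° from the x-axis; with |MF| = 19.6, F = (-7.29, -26.5). MF ⟂ FE, so FE runs at 21.0°; with |FE| = 22.8, E = (14.0, -18.3). ∠FEA = 70.0° gives EA at 131° from the x-axis; with |EA| = 20.1, A = (0.805, -3.16). ∠EAD = 86.6° gives AD at -136° from the x-axis; with |AD| = 20.2, D = (-13.6, -17.3). Then |MD| = |D − M| = 9.12.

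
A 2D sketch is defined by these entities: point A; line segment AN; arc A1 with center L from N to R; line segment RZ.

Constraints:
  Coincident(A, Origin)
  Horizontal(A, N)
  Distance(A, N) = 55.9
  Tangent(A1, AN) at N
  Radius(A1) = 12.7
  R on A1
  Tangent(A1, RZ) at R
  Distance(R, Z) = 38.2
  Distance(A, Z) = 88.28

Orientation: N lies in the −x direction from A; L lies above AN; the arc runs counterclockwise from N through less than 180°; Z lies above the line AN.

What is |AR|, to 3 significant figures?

51.5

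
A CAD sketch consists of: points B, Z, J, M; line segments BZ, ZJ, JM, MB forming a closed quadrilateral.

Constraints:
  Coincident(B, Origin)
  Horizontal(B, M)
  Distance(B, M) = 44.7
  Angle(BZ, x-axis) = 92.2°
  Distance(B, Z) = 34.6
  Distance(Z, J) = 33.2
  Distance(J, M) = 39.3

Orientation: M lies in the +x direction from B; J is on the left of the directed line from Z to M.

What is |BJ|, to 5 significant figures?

48.857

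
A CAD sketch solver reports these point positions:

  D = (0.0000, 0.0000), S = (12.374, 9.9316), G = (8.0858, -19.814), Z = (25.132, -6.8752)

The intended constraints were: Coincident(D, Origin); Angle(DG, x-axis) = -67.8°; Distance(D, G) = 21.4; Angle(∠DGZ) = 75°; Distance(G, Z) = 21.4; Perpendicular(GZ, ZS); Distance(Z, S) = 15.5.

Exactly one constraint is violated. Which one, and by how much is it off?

Distance(Z, S) = 15.5 — off by 5.60.

D = (0.00, 0.00) ✓; DG at -67.80° ✓; |DG| = 21.40 ✓; ∠DGZ = 75.00° ✓; |GZ| = 21.40 ✓; ∠(GZ, ZS) = 90.00° ✓; |ZS| = 21.10 ✗.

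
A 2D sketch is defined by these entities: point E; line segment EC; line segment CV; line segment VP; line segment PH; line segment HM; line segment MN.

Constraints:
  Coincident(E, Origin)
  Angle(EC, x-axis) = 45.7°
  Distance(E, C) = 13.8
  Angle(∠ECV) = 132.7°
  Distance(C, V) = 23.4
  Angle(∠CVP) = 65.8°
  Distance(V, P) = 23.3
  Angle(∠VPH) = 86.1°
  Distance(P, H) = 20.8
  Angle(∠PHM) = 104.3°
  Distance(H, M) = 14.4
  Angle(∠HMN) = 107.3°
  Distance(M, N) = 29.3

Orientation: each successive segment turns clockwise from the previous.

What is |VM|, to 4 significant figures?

24.59

∠VPH = 86.1° gives PH at 150.3° from the x-axis; with |PH| = 20.8, H = (4.821, -1.449). ∠PHM = 104.3° gives HM at 74.60° from the x-axis; with |HM| = 14.4, M = (8.645, 12.43). Then |VM| = |M − V| = 24.59.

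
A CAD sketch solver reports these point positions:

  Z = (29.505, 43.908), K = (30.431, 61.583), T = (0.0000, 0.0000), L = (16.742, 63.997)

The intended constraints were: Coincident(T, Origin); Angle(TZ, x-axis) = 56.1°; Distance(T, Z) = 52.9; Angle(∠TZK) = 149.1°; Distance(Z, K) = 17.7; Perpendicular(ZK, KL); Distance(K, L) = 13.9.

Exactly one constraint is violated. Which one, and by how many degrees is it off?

Perpendicular(ZK, KL) — off by 7.00°.

T = (0.00, 0.00) ✓; TZ at 56.10° ✓; |TZ| = 52.90 ✓; ∠TZK = 149.1° ✓; |ZK| = 17.70 ✓; ∠(ZK, KL) = 83.00° ✗; |KL| = 13.90 ✓.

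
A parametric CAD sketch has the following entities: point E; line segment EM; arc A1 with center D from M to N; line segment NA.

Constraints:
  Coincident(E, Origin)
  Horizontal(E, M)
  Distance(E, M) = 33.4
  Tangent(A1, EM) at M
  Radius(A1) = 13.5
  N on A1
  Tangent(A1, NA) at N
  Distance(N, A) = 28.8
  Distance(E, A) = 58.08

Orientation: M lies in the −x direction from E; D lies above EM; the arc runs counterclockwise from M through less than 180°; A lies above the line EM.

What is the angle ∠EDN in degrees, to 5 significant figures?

52.773°

E is at the origin; EM is horizontal with |EM| = 33.4 and M on the −x side, so M = (-33.400, 0.0000). A1 meets EM tangentially, so DM is at right angles to EM, so D = M + (0, 13.5) = (-33.400, 13.500). Since DN ⟂ NA (tangency), |DA| = √(13.5² + 28.8²) = 31.807 regardless of where N sits on A1. So A lies on both circle(E, 58.08) and circle(D, 31.807); the above-EM intersection is A = (-36.531, 45.153). N is the foot of the tangent from A: N = (-21.800, 20.405).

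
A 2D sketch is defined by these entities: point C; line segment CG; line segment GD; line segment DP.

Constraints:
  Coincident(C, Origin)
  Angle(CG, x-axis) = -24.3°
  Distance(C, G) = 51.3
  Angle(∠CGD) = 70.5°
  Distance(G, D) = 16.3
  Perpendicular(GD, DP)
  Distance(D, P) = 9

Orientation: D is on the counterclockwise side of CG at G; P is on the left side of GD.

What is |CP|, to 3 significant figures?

39.4

C is at the origin; CG runs at -24.3° with length 51.3, so G = 51.3·(cos -24.3°, sin -24.3°) = (46.8, -21.1). ∠CGD = 70.5°, so GD runs at -24.3° + (180° − 70.5°) = 85.2° from the x-axis; with |GD| = 16.3, D = G + 16.3·(cos 85.2°, sin 85.2°) = (48.1, -4.87). GD ⟂ DP; with |DP| = 9.0 on the left of GD, P = D + 9.0·(-0.996, 0.0837) = (39.2, -4.11). Then |CP| = |P − C| = 39.4.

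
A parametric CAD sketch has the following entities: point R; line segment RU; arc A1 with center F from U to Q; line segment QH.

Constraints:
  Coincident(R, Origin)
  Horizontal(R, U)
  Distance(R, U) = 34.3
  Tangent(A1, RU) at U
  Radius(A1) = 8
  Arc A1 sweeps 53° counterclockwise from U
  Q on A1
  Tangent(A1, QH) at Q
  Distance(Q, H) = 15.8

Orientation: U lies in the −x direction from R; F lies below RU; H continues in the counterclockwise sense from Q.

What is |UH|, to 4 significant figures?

22.42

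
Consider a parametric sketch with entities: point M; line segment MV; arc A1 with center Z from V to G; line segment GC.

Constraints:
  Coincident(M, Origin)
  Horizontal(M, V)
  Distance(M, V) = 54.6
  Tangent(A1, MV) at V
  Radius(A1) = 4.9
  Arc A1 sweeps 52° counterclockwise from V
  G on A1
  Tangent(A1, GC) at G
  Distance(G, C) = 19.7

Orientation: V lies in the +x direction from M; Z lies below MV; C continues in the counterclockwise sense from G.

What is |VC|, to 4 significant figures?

23.64

On A1, V sits at bearing 90° from Z; a 52° counterclockwise sweep puts G at bearing 142°, so G = Z + 4.9·(cos 142°, sin 142°) = (50.74, -1.883). A1 meets GC tangentially, so ZG is at right angles to GC, so GC runs along (−sin 142°, cos 142°); with |GC| = 19.7, C = (38.61, -17.41). Then |VC| = |C − V| = 23.64.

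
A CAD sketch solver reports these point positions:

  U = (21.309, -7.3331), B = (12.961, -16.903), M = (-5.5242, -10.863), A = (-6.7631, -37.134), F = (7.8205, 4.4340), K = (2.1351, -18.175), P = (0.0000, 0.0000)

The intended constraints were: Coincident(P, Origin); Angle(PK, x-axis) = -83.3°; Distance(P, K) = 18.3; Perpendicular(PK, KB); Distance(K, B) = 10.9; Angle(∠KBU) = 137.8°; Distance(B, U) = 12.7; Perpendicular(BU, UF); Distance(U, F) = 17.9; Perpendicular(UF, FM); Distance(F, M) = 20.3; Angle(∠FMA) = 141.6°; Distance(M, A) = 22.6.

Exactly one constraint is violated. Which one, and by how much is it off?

Distance(M, A) = 22.6 — off by 3.70.

P = (0.00, 0.00) ✓; PK at -83.30° ✓; |PK| = 18.30 ✓; ∠(PK, KB) = 90.00° ✓; |KB| = 10.90 ✓; ∠KBU = 137.8° ✓; |BU| = 12.70 ✓; ∠(BU, UF) = 90.00° ✓; |UF| = 17.90 ✓; ∠(UF, FM) = 90.00° ✓; |FM| = 20.30 ✓; ∠FMA = 141.6° ✓; |MA| = 26.30 ✗.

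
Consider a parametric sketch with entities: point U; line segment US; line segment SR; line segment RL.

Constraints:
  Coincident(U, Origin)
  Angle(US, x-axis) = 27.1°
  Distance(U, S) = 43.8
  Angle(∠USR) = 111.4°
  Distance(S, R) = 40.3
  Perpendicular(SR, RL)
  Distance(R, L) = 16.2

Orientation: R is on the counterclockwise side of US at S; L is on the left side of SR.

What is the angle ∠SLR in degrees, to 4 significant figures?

68.10°

U is at the origin; US runs at 27.1° with length 43.8, so S = 43.8·(cos 27.1°, sin 27.1°) = (38.99, 19.95). ∠USR = 111.4°, so SR runs at 27.1° + (180° − 111.4°) = 95.70° from the x-axis; with |SR| = 40.3, R = S + 40.3·(cos 95.70°, sin 95.70°) = (34.99, 60.05). SR is perpendicular to RL; with |RL| = 16.2 on the left of SR, L = R + 16.2·(-0.9951, -0.09932) = (18.87, 58.44). Then cos ∠SLR = LS·LR / (|LS||LR|), giving 68.10°.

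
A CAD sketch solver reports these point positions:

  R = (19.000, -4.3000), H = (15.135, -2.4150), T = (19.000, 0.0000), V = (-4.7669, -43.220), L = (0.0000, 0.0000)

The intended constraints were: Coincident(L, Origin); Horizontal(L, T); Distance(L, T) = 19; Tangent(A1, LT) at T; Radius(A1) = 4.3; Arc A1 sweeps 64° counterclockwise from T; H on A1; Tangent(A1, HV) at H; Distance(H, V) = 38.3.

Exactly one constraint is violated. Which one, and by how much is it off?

Distance(H, V) = 38.3 — off by 7.10.

L = (0.00, 0.00) ✓; L.y = 0.00, T.y = 0.00 ✓; |LT| = 19.00 ✓; ∠(RT, TL) = 90.00° ✓; |RT| = 4.300 ✓; bearing(R→H) − bearing(R→T) = 64.00° ✓; |RH| = 4.300 ✓; ∠(RH, HV) = 90.00° ✓; |HV| = 45.40 ✗.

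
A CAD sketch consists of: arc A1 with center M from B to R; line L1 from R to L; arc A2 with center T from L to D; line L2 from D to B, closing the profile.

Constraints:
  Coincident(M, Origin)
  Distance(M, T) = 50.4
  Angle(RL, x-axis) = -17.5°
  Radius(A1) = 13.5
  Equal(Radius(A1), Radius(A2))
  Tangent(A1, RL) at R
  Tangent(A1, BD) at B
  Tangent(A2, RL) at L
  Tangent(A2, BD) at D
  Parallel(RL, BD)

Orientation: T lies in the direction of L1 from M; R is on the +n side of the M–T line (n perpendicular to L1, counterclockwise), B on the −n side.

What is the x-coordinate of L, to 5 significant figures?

52.127

The slot axis is L1's direction at -17.5°, so u = (cos -17.5°, sin -17.5°) = (0.95372, -0.30071) and n = (−sin -17.5°, cos -17.5°) = (0.30071, 0.95372). M is at the origin and T lies 50.4 along u from M, so T = 50.4·u = (48.067, -15.156). Tangency of A1 to both parallel lines with radius 13.5 puts R and B at M ± 13.5·n: R = (4.0595, 12.875), B = (-4.0595, -12.875). Equal radii place L and D the same way about T: L = T + 13.5·n = (52.127, -2.2804), D = T − 13.5·n = (44.008, -28.031). So L.x = 52.127.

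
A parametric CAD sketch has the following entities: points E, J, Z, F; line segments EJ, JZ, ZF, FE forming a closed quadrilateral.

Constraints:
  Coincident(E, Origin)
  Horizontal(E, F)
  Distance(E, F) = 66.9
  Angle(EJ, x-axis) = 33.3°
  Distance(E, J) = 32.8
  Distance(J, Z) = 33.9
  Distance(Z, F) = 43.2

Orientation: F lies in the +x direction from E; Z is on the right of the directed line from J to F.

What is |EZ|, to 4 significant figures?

31.09

Checks: |JZ| = 33.90 ✓; |ZF| = 43.20 ✓.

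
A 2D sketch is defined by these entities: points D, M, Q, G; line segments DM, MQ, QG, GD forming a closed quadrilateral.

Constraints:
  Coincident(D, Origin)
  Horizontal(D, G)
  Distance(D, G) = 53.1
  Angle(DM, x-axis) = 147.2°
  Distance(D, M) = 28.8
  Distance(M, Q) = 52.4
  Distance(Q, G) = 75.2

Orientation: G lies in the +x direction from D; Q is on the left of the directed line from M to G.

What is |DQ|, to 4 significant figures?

58.81

Checks: |MQ| = 52.40 ✓; |QG| = 75.20 ✓.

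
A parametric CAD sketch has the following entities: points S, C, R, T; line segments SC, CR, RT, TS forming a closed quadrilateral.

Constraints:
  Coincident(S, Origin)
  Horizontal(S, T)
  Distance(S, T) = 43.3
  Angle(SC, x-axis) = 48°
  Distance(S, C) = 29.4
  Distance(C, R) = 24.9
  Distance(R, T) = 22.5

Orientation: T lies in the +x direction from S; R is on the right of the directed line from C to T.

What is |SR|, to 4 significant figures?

21.22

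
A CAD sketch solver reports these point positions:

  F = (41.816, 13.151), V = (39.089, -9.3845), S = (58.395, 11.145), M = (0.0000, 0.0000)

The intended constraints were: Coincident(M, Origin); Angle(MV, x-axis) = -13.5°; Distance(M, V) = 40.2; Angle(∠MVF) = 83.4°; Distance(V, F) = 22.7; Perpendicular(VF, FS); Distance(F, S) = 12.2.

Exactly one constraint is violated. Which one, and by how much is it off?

Distance(F, S) = 12.2 — off by 4.50.

M = (0.00, 0.00) ✓; MV at -13.50° ✓; |MV| = 40.20 ✓; ∠MVF = 83.40° ✓; |VF| = 22.70 ✓; ∠(VF, FS) = 90.00° ✓; |FS| = 16.70 ✗.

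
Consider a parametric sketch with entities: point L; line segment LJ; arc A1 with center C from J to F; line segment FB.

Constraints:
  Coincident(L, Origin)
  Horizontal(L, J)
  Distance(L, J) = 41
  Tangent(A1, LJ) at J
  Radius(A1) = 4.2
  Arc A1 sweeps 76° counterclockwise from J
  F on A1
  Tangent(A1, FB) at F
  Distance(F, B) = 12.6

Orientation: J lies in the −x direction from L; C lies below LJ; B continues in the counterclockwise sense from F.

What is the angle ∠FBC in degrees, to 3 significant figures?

18.4°

On A1, J sits at bearing 90° from C; a 76° counterclockwise sweep puts F at bearing 166°, so F = C + 4.2·(cos 166°, sin 166°) = (-45.1, -3.18). A1 meets FB tangentially, so CF is at right angles to FB, so FB runs along (−sin 166°, cos 166°); with |FB| = 12.6, B = (-48.1, -15.4). Then cos ∠FBC = BF·BC / (|BF||BC|), giving 18.4°.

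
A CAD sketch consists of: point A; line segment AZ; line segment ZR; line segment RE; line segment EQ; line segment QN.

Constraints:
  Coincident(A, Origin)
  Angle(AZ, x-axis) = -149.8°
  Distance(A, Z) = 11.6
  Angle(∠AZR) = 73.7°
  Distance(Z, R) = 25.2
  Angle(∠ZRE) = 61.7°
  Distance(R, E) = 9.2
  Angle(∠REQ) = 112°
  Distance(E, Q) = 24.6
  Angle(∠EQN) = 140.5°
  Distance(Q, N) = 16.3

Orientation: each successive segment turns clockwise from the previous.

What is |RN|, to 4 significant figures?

40.67

A is at the origin; AZ runs at -149.8° with length 11.6, so Z = (-10.03, -5.835). ∠AZR = 73.7° gives ZR at 103.9° from the x-axis; with |ZR| = 25.2, R = (-16.08, 18.63). ∠ZRE = 61.7° gives RE at -14.40° from the x-axis; with |RE| = 9.2, E = (-7.168, 16.34). ∠REQ = 112.0° gives EQ at -82.40° from the x-axis; with |EQ| = 24.6, Q = (-3.915, -8.045). ∠EQN = 140.5° gives QN at -121.9° from the x-axis; with |QN| = 16.3, N = (-12.53, -21.88). Then |RN| = |N − R| = 40.67.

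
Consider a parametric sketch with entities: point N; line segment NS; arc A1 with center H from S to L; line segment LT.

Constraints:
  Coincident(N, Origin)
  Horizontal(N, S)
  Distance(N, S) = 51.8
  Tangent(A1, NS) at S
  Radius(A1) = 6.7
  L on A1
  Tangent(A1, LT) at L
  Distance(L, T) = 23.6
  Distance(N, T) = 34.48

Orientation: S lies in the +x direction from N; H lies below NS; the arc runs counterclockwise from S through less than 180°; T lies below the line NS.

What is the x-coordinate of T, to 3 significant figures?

29.7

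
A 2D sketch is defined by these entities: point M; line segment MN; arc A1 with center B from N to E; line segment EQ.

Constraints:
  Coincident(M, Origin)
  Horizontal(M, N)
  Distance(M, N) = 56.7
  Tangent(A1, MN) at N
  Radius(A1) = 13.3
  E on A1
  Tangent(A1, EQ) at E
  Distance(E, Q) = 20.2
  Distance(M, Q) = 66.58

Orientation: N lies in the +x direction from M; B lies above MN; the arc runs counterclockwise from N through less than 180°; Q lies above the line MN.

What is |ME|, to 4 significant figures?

70.59

Checks: |BE| = 13.30 ✓; ∠(BE, EQ) = 90.00° ✓; |EQ| = 20.20 ✓; |MQ| = 66.58 ✓.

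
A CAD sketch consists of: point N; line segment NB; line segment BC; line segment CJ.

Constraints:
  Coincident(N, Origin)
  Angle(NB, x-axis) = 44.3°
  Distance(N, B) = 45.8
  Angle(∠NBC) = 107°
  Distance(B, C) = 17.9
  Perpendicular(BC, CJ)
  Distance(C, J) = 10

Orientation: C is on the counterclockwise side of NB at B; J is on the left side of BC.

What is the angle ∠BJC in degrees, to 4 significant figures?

60.81°

N is at the origin; NB runs at 44.3° with length 45.8, so B = 45.8·(cos 44.3°, sin 44.3°) = (32.78, 31.99). ∠NBC = 107.0°, so BC runs at 44.3° + (180° − 107.0°) = 117.3° from the x-axis; with |BC| = 17.9, C = B + 17.9·(cos 117.3°, sin 117.3°) = (24.57, 47.89). BC ⟂ CJ; with |CJ| = 10.0 on the left of BC, J = C + 10.0·(-0.8886, -0.4586) = (15.68, 43.31). Then cos ∠BJC = JB·JC / (|JB||JC|), giving 60.81°.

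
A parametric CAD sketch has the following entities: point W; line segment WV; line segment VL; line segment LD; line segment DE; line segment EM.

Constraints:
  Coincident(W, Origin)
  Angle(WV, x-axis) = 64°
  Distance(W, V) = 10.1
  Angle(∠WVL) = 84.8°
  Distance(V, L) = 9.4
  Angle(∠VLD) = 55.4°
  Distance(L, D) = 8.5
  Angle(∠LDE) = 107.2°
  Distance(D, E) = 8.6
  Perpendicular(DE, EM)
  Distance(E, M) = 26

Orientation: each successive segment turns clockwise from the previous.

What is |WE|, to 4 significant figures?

7.241

∠VLD = 55.4° gives LD at -155.8° from the x-axis; with |LD| = 8.5, D = (4.715, 0.7240). ∠LDE = 107.2° gives DE at 131.4° from the x-axis; with |DE| = 8.6, E = (-0.9723, 7.175). Then |WE| = |E − W| = 7.241.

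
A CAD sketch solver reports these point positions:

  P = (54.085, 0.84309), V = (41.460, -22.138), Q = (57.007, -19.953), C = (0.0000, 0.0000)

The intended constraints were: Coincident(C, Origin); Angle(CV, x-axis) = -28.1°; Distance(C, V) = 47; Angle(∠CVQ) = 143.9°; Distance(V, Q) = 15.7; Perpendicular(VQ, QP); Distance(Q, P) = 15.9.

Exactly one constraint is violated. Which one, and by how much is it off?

Distance(Q, P) = 15.9 — off by 5.10.

C = (0.00, 0.00) ✓; CV at -28.10° ✓; |CV| = 47.00 ✓; ∠CVQ = 143.9° ✓; |VQ| = 15.70 ✓; ∠(VQ, QP) = 90.00° ✓; |QP| = 21.00 ✗.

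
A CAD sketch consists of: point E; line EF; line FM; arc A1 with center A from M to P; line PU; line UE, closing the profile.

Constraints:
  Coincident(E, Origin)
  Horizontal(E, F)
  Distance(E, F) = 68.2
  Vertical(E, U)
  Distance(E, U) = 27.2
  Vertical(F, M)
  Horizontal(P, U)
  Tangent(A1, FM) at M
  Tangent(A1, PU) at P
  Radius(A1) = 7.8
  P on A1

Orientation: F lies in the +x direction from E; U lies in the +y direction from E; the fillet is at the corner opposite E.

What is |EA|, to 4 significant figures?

63.44

E is at the origin; EF is horizontal with |EF| = 68.2 and F on the +x side, so F = (68.20, 0.000). E and U share the same x with |EU| = 27.2 and U on the +y side, so U = (0.000, 27.20). The virtual corner opposite E is at (68.20, 27.20). Tangency of A1 to FM means the radius AM is perpendicular to FM and A1 meets PU tangentially, so AP is at right angles to PU, with radius 7.8, so the center A sits 7.8 in from both sides at A = (60.40, 19.40). Then |EA| = |A − E| = 63.44.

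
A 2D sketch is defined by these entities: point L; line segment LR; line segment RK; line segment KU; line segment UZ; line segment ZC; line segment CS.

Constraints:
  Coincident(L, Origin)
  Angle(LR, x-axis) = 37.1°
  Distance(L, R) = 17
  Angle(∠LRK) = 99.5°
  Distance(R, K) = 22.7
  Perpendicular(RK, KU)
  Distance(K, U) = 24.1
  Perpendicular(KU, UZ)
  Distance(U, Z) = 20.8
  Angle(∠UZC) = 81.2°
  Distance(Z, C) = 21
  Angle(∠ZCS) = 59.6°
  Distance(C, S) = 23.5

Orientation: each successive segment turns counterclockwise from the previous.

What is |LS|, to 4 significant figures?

26.17

L is at the origin; LR runs at 37.1° with length 17.0, so R = (13.56, 10.25). ∠LRK = 99.5° gives RK at 117.6° from the x-axis; with |RK| = 22.7, K = (3.042, 30.37). The perpendicularity gives KU at right angles to RK, so KU runs at -152.4°; with |KU| = 24.1, U = (-18.32, 19.21). KU is perpendicular to UZ, so UZ runs at -62.40°; with |UZ| = 20.8, Z = (-8.679, 0.7729). ∠UZC = 81.2° gives ZC at 36.40° from the x-axis; with |ZC| = 21.0, C = (8.224, 13.23). ∠ZCS = 59.6° gives CS at 156.8° from the x-axis; with |CS| = 23.5, S = (-13.38, 22.49). Then |LS| = |S − L| = 26.17.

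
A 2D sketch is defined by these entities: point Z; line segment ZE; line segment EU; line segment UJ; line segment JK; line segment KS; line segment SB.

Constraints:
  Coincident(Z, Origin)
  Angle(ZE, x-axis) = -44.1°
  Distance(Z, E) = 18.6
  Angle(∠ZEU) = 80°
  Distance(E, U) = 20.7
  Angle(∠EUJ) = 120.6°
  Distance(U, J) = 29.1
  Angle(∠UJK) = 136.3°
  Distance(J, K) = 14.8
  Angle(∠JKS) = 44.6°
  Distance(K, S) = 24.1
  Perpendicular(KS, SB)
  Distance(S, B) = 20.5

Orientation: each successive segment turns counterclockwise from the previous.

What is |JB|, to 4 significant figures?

16.91

Z is at the origin; ZE runs at -44.1° with length 18.6, so E = (13.36, -12.94). ∠ZEU = 80.0° gives EU at 55.90° from the x-axis; with |EU| = 20.7, U = (24.96, 4.197). ∠EUJ = 120.6° gives UJ at 115.3° from the x-axis; with |UJ| = 29.1, J = (12.53, 30.51). ∠UJK = 136.3° gives JK at 159.0° from the x-axis; with |JK| = 14.8, K = (-1.291, 35.81). ∠JKS = 44.6° gives KS at -65.60° from the x-axis; with |KS| = 24.1, S = (8.665, 13.86). The perpendicularity gives SB at right angles to KS, so SB runs at 24.40°; with |SB| = 20.5, B = (27.33, 22.33). Then |JB| = |B − J| = 16.91.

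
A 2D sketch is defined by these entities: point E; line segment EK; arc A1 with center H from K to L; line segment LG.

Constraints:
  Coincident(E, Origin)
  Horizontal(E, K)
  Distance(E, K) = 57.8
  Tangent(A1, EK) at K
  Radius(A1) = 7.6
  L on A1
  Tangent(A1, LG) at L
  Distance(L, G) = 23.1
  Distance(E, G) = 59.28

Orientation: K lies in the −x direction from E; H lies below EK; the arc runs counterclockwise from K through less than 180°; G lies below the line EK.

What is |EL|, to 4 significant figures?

65.11

Checks: |HL| = 7.600 ✓; ∠(HL, LG) = 90.00° ✓; |LG| = 23.10 ✓; |EG| = 59.28 ✓.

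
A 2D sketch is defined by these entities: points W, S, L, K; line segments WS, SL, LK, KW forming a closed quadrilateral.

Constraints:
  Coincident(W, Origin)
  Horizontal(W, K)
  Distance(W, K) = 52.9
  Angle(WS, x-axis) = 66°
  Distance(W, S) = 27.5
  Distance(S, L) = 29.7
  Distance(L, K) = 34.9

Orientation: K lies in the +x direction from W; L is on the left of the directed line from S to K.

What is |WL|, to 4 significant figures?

51.47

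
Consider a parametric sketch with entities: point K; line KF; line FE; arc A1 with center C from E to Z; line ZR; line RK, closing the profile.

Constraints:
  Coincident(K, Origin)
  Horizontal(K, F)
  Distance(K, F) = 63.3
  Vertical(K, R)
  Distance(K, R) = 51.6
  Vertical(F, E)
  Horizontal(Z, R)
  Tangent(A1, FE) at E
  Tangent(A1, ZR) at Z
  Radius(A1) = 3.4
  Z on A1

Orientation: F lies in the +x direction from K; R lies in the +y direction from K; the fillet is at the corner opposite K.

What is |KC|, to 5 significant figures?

76.885

K is at the origin; KF is horizontal with |KF| = 63.3 and F on the +x side, so F = (63.300, 0.0000). KR is vertical with |KR| = 51.6 and R on the +y side, so R = (0.0000, 51.600). The virtual corner opposite K is at (63.300, 51.600). Since A1 is tangent to FE there, CE ⟂ FE and tangency of A1 to ZR means the radius CZ is perpendicular to ZR, with radius 3.4, so the center C sits 3.4 in from both sides at C = (59.900, 48.200). Then |KC| = |C − K| = 76.885.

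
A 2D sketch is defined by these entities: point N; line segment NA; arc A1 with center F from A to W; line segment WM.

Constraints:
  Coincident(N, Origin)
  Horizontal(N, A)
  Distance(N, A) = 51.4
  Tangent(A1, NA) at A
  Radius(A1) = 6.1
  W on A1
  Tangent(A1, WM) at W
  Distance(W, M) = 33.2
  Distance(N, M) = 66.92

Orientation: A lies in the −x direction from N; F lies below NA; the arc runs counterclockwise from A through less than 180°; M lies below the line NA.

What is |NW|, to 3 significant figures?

57.9

N is at the origin; N and A share the same y with |NA| = 51.4 and A on the −x side, so A = (-51.4, 0.00). Since A1 is tangent to NA there, FA ⟂ NA, so F = A + (0, -6.1) = (-51.4, -6.10). Since FW ⟂ WM (tangency), |FM| = √(6.1² + 33.2²) = 33.8 regardless of where W sits on A1. So M lies on both circle(N, 66.92) and circle(F, 33.8); the below-NA intersection is M = (-53.8, -39.8). W is the foot of the tangent from M: W = (-57.5, -6.77).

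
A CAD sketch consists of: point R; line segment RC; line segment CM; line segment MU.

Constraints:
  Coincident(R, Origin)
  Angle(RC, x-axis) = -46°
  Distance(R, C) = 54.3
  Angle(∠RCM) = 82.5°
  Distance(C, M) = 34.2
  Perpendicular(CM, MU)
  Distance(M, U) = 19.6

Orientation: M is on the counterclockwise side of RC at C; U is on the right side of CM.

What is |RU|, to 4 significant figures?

78.28

R is at the origin; RC runs at -46.0° with length 54.3, so C = 54.3·(cos -46.0°, sin -46.0°) = (37.72, -39.06). ∠RCM = 82.5°, so CM runs at -46.0° + (180° − 82.5°) = 51.50° from the x-axis; with |CM| = 34.2, M = C + 34.2·(cos 51.50°, sin 51.50°) = (59.01, -12.29). CM ⟂ MU; with |MU| = 19.6 on the right of CM, U = M + 19.6·(0.7826, -0.6225) = (74.35, -24.50). Then |RU| = |U − R| = 78.28.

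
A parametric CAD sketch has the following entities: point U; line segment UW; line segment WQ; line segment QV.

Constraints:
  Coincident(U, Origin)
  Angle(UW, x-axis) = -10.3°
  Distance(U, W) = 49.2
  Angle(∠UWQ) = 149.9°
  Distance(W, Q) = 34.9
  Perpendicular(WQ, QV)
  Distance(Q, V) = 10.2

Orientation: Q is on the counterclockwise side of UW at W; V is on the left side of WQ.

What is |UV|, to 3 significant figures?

78.8

U is at the origin; UW runs at -10.3° with length 49.2, so W = 49.2·(cos -10.3°, sin -10.3°) = (48.4, -8.80). ∠UWQ = 149.9°, so WQ runs at -10.3° + (180° − 149.9°) = 19.8° from the x-axis; with |WQ| = 34.9, Q = W + 34.9·(cos 19.8°, sin 19.8°) = (81.2, 3.02). The perpendicularity gives QV at right angles to WQ; with |QV| = 10.2 on the left of WQ, V = Q + 10.2·(-0.339, 0.941) = (77.8, 12.6). Then |UV| = |V − U| = 78.8.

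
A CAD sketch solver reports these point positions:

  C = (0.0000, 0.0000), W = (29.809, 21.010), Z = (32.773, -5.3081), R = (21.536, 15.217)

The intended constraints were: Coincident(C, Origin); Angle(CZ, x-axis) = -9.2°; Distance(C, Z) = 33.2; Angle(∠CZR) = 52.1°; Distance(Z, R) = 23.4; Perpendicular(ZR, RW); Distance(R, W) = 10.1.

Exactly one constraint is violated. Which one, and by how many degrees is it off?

Perpendicular(ZR, RW) — off by 6.30°.

C = (0.00, 0.00) ✓; CZ at -9.200° ✓; |CZ| = 33.20 ✓; ∠CZR = 52.10° ✓; |ZR| = 23.40 ✓; ∠(ZR, RW) = 83.70° ✗; |RW| = 10.10 ✓.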